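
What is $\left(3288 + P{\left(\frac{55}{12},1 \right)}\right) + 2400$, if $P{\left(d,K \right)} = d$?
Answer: $\frac{68311}{12} \approx 5692.6$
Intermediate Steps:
$\left(3288 + P{\left(\frac{55}{12},1 \right)}\right) + 2400 = \left(3288 + \frac{55}{12}\right) + 2400 = \frac{39511}{12} + 2400 = \frac{68311}{12}$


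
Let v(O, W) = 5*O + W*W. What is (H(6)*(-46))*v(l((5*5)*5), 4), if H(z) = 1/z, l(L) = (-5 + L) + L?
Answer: -28543/3 ≈ -9514.3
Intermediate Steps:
l(L) = -5 + 2*L
v(O, W) = W² + 5*O (v(O, W) = 5*O + W² = W² + 5*O)
(H(6)*(-46))*v(l((5*5)*5), 4) = (-46/6)*(4² + 5*(-5 + 2*((5*5)*5))) = ((⅙)*(-46))*(16 + 5*(-5 + 2*(25*5))) = -23*(16 + 5*(-5 + 2*125))/3 = -23*(16 + 5*(-5 + 250))/3 = -23*(16 + 5*245)/3 = -23*(16 + 1225)/3 = -23/3*1241 = -28543/3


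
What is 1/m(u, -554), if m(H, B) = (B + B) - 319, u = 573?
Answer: -1/1427 ≈ -0.00070077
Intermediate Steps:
m(H, B) = -319 + 2*B (m(H, B) = 2*B - 319 = -319 + 2*B)
1/m(u, -554) = 1/(-319 + 2*(-554)) = 1/(-319 - 1108) = 1/(-1427) = -1/1427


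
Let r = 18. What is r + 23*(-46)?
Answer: -1040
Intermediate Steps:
r + 23*(-46) = 18 + 23*(-46) = 18 - 1058 = -1040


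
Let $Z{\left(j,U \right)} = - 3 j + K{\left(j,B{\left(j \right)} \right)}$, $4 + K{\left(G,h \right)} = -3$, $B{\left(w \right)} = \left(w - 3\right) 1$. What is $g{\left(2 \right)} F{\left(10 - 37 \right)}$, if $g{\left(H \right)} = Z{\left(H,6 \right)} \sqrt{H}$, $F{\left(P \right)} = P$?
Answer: $351 \sqrt{2} \approx 496.39$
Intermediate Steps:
$B{\left(w \right)} = -3 + w$ ($B{\left(w \right)} = \left(-3 + w\right) 1 = -3 + w$)
$K{\left(G,h \right)} = -7$ ($K{\left(G,h \right)} = -4 - 3 = -7$)
$Z{\left(j,U \right)} = -7 - 3 j$ ($Z{\left(j,U \right)} = - 3 j - 7 = -7 - 3 j$)
$g{\left(H \right)} = \sqrt{H} \left(-7 - 3 H\right)$ ($g{\left(H \right)} = \left(-7 - 3 H\right) \sqrt{H} = \sqrt{H} \left(-7 - 3 H\right)$)
$g{\left(2 \right)} F{\left(10 - 37 \right)} = \sqrt{2} \left(-7 - 6\right) \left(10 - 37\right) = \sqrt{2} \left(-7 - 6\right) \left(-27\right) = \sqrt{2} \left(-13\right) \left(-27\right) = - 13 \sqrt{2} \left(-27\right) = 351 \sqrt{2}$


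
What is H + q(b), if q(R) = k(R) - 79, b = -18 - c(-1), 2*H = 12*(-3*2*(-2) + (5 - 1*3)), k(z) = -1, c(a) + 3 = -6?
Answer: 4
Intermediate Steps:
c(a) = -9 (c(a) = -3 - 6 = -9)
H = 84 (H = (12*(-3*2*(-2) + (5 - 1*3)))/2 = (12*(-6*(-2) + (5 - 3)))/2 = (12*(12 + 2))/2 = (12*14)/2 = (½)*168 = 84)
b = -9 (b = -18 - 1*(-9) = -18 + 9 = -9)
q(R) = -80 (q(R) = -1 - 79 = -80)
H + q(b) = 84 - 80 = 4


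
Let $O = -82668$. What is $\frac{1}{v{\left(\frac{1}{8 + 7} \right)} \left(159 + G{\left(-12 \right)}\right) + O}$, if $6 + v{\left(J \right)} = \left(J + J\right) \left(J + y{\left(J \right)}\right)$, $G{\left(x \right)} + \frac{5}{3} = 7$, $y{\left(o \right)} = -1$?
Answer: $- \frac{675}{56480254} \approx -1.1951 \cdot 10^{-5}$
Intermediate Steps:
$G{\left(x \right)} = \frac{16}{3}$ ($G{\left(x \right)} = - \frac{5}{3} + 7 = \frac{16}{3}$)
$v{\left(J \right)} = -6 + 2 J \left(-1 + J\right)$ ($v{\left(J \right)} = -6 + \left(J + J\right) \left(J - 1\right) = -6 + 2 J \left(-1 + J\right)$)
$\frac{1}{v{\left(\frac{1}{8 + 7} \right)} \left(159 + G{\left(-12 \right)}\right) + O} = \frac{1}{\left(-6 - \frac{2}{8 + 7} + 2 \left(\frac{1}{8 + 7}\right)^{2}\right) \left(159 + \frac{16}{3}\right) - 82668} = \frac{1}{\left(-6 - \frac{2}{15} + 2 \left(\frac{1}{15}\right)^{2}\right) \frac{493}{3} - 82668} = \frac{1}{\left(-6 - \frac{2}{15} + \frac{2}{225}\right) \frac{493}{3} - 82668} = \frac{1}{\left(- \frac{1378}{225}\right) \frac{493}{3} - 82668} = \frac{1}{- \frac{679354}{675} - 82668} = \frac{1}{- \frac{56480254}{675}} = - \frac{675}{56480254}$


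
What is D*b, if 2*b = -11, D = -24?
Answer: 132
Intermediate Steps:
b = -11/2 (b = (1/2)*(-11) = -11/2 ≈ -5.5000)
D*b = -24*(-11/2) = 132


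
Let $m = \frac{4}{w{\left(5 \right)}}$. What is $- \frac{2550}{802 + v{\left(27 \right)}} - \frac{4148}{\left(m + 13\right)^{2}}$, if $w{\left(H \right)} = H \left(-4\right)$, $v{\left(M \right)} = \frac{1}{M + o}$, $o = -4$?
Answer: $- \frac{179432025}{6296576} \approx -28.497$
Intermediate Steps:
$v{\left(M \right)} = \frac{1}{-4 + M}$ ($v{\left(M \right)} = \frac{1}{M - 4} = \frac{1}{-4 + M}$)
$w{\left(H \right)} = - 4 H$
$m = - \frac{1}{5}$ ($m = \frac{4}{\left(-4\right) 5} = \frac{4}{-20} = 4 \left(- \frac{1}{20}\right) = - \frac{1}{5} \approx -0.2$)
$- \frac{2550}{802 + v{\left(27 \right)}} - \frac{4148}{\left(m + 13\right)^{2}} = - \frac{2550}{802 + \frac{1}{-4 + 27}} - \frac{4148}{\left(- \frac{1}{5} + 13\right)^{2}} = - \frac{2550}{802 + \frac{1}{23}} - \frac{4148}{\left(\frac{64}{5}\right)^{2}} = - \frac{2550}{802 + \frac{1}{23}} - \frac{4148}{\frac{4096}{25}} = - \frac{2550}{\frac{18447}{23}} - \frac{25925}{1024} = \left(-2550\right) \frac{23}{18447} - \frac{25925}{1024} = - \frac{19550}{6149} - \frac{25925}{1024} = - \frac{179432025}{6296576}$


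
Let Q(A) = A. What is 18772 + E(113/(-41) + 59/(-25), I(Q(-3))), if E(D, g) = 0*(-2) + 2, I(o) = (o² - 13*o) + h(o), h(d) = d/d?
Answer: 18774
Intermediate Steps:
h(d) = 1
I(o) = 1 + o² - 13*o (I(o) = (o² - 13*o) + 1 = 1 + o² - 13*o)
E(D, g) = 2 (E(D, g) = 0 + 2 = 2)
18772 + E(113/(-41) + 59/(-25), I(Q(-3))) = 18772 + 2 = 18774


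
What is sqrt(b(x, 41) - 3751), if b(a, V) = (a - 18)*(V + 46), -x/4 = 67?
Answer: I*sqrt(28633) ≈ 169.21*I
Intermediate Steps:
x = -268 (x = -4*67 = -268)
b(a, V) = (-18 + a)*(46 + V)
sqrt(b(x, 41) - 3751) = sqrt((-828 - 18*41 + 46*(-268) + 41*(-268)) - 3751) = sqrt((-828 - 738 - 12328 - 10988) - 3751) = sqrt(-24882 - 3751) = sqrt(-28633) = I*sqrt(28633)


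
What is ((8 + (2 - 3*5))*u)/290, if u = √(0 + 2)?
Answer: -√2/58 ≈ -0.024383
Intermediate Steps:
u = √2 ≈ 1.4142
((8 + (2 - 3*5))*u)/290 = ((8 + (2 - 3*5))*√2)/290 = ((8 + (2 - 15))*√2)*(1/290) = ((8 - 13)*√2)*(1/290) = -5*√2*(1/290) = -√2/58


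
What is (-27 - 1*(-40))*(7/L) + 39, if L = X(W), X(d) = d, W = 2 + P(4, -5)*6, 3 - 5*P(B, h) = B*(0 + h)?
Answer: 6227/148 ≈ 42.074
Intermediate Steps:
P(B, h) = ⅗ - B*h/5 (P(B, h) = ⅗ - B*(0 + h)/5 = ⅗ - B*h/5)
W = 148/5 (W = 2 + (⅗ - ⅕*4*(-5))*6 = 2 + (⅗ + 4)*6 = 2 + (23/5)*6 = 2 + 138/5 = 148/5 ≈ 29.600)
L = 148/5 ≈ 29.600
(-27 - 1*(-40))*(7/L) + 39 = (-27 - 1*(-40))*(7/(148/5)) + 39 = (-27 + 40)*(7*(5/148)) + 39 = 13*(35/148) + 39 = 455/148 + 39 = 6227/148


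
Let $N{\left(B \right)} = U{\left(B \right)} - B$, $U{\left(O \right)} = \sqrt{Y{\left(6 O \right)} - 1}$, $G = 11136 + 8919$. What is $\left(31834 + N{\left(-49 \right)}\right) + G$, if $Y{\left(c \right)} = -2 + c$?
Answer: $51938 + 3 i \sqrt{33} \approx 51938.0 + 17.234 i$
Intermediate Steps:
$G = 20055$
$U{\left(O \right)} = \sqrt{-3 + 6 O}$ ($U{\left(O \right)} = \sqrt{\left(-2 + 6 O\right) - 1} = \sqrt{-3 + 6 O}$)
$N{\left(B \right)} = \sqrt{-3 + 6 B} - B$
$\left(31834 + N{\left(-49 \right)}\right) + G = \left(31834 + \left(\sqrt{-3 + 6 \left(-49\right)} - -49\right)\right) + 20055 = \left(31834 + \left(\sqrt{-3 - 294} + 49\right)\right) + 20055 = \left(31834 + \left(\sqrt{-297} + 49\right)\right) + 20055 = \left(31834 + \left(3 i \sqrt{33} + 49\right)\right) + 20055 = \left(31834 + \left(49 + 3 i \sqrt{33}\right)\right) + 20055 = \left(31883 + 3 i \sqrt{33}\right) + 20055 = 51938 + 3 i \sqrt{33}$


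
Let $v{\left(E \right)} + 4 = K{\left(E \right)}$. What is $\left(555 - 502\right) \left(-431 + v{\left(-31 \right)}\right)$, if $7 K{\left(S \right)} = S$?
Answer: $- \frac{163028}{7} \approx -23290.0$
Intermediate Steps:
$K{\left(S \right)} = \frac{S}{7}$
$v{\left(E \right)} = -4 + \frac{E}{7}$
$\left(555 - 502\right) \left(-431 + v{\left(-31 \right)}\right) = \left(555 - 502\right) \left(-431 + \left(-4 + \frac{1}{7} \left(-31\right)\right)\right) = \left(555 - 502\right) \left(-431 - \frac{59}{7}\right) = 53 \left(-431 - \frac{59}{7}\right) = 53 \left(- \frac{3076}{7}\right) = - \frac{163028}{7}$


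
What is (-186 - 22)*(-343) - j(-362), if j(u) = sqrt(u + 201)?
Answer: 71344 - I*sqrt(161) ≈ 71344.0 - 12.689*I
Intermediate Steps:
j(u) = sqrt(201 + u)
(-186 - 22)*(-343) - j(-362) = (-186 - 22)*(-343) - sqrt(201 - 362) = -208*(-343) - sqrt(-161) = 71344 - I*sqrt(161)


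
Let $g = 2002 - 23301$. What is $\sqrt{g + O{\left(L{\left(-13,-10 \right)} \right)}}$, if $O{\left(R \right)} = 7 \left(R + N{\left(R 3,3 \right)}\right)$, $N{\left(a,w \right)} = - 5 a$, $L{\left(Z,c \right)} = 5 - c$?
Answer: $i \sqrt{22769} \approx 150.89 i$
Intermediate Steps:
$O{\left(R \right)} = - 98 R$ ($O{\left(R \right)} = 7 \left(R - 5 R 3\right) = 7 \left(R - 5 \cdot 3 R\right) = 7 \left(R - 15 R\right) = 7 \left(- 14 R\right) = - 98 R$)
$g = -21299$ ($g = 2002 - 23301 = -21299$)
$\sqrt{g + O{\left(L{\left(-13,-10 \right)} \right)}} = \sqrt{-21299 - 98 \left(5 - -10\right)} = \sqrt{-21299 - 98 \left(5 + 10\right)} = \sqrt{-21299 - 1470} = \sqrt{-22769} = i \sqrt{22769}$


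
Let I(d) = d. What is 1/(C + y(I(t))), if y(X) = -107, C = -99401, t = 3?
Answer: -1/99508 ≈ -1.0049e-5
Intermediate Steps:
1/(C + y(I(t))) = 1/(-99401 - 107) = 1/(-99508) = -1/99508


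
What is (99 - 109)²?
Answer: 100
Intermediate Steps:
(99 - 109)² = (-10)² = 100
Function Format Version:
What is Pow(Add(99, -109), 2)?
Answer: 100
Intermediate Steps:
Pow(Add(99, -109), 2) = Pow(-10, 2) = 100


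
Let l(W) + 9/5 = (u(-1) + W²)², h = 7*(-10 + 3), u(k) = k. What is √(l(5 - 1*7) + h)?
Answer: I*√1045/5 ≈ 6.4653*I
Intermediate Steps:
h = -49 (h = 7*(-7) = -49)
l(W) = -9/5 + (-1 + W²)²
√(l(5 - 1*7) + h) = √((-9/5 + (-1 + (5 - 1*7)²)²) - 49) = √((-9/5 + (-1 + (5 - 7)²)²) - 49) = √((-9/5 + (-1 + (-2)²)²) - 49) = √((-9/5 + (-1 + 4)²) - 49) = √((-9/5 + 3²) - 49) = √((-9/5 + 9) - 49) = √(36/5 - 49) = √(-209/5) = I*√1045/5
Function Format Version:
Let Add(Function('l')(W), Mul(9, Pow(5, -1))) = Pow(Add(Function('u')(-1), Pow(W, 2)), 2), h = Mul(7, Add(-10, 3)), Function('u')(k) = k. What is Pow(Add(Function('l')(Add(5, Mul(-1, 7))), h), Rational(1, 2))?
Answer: Mul(Rational(1, 5), I, Pow(1045, Rational(1, 2))) ≈ Mul(6.4653, I)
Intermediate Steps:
h = -49 (h = Mul(7, -7) = -49)
Function('l')(W) = Add(Rational(-9, 5), Pow(Add(-1, Pow(W, 2)), 2))
Pow(Add(Function('l')(Add(5, Mul(-1, 7))), h), Rational(1, 2)) = Pow(Add(Add(Rational(-9, 5), Pow(Add(-1, Pow(Add(5, Mul(-1, 7)), 2)), 2)), -49), Rational(1, 2)) = Pow(Add(Add(Rational(-9, 5), Pow(Add(-1, Pow(Add(5, -7), 2)), 2)), -49), Rational(1, 2)) = Pow(Add(Add(Rational(-9, 5), Pow(Add(-1, Pow(-2, 2)), 2)), -49), Rational(1, 2)) = Pow(Add(Add(Rational(-9, 5), Pow(Add(-1, 4), 2)), -49), Rational(1, 2)) = Pow(Add(Add(Rational(-9, 5), Pow(3, 2)), -49), Rational(1, 2)) = Pow(Add(Add(Rational(-9, 5), 9), -49), Rational(1, 2)) = Pow(Add(Rational(36, 5), -49), Rational(1, 2)) = Pow(Rational(-209, 5), Rational(1, 2)) = Mul(Rational(1, 5), I, Pow(1045, Rational(1, 2)))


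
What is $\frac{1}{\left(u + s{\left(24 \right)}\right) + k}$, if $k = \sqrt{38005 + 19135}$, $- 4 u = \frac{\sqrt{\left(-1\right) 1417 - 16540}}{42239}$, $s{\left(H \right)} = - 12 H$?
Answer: $\frac{168956}{-48659328 + 337912 \sqrt{14285} - i \sqrt{17957}} \approx -0.020425 + 3.3087 \cdot 10^{-7} i$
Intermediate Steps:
$u = - \frac{i \sqrt{17957}}{168956}$ ($u = - \frac{\sqrt{\left(-1\right) 1417 - 16540} \cdot \frac{1}{42239}}{4} = - \frac{\sqrt{-1417 - 16540} \cdot \frac{1}{42239}}{4} = - \frac{\sqrt{-17957} \cdot \frac{1}{42239}}{4} = - \frac{i \sqrt{17957} \cdot \frac{1}{42239}}{4} = - \frac{\frac{1}{42239} i \sqrt{17957}}{4} = - \frac{i \sqrt{17957}}{168956} \approx - 0.00079313 i$)
$k = 2 \sqrt{14285}$ ($k = \sqrt{57140} = 2 \sqrt{14285} \approx 239.04$)
$\frac{1}{\left(u + s{\left(24 \right)}\right) + k} = \frac{1}{\left(- \frac{i \sqrt{17957}}{168956} - 288\right) + 2 \sqrt{14285}} = \frac{1}{\left(-288 - \frac{i \sqrt{17957}}{168956}\right) + 2 \sqrt{14285}} = \frac{1}{-288 + 2 \sqrt{14285} - \frac{i \sqrt{17957}}{168956}}$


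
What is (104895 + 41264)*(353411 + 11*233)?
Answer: 52028803866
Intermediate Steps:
(104895 + 41264)*(353411 + 11*233) = 146159*(353411 + 2563) = 146159*355974 = 52028803866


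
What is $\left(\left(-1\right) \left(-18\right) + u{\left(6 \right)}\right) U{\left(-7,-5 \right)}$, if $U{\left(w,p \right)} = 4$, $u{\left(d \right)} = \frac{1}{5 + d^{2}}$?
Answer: $\frac{2956}{41} \approx 72.098$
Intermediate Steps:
$\left(\left(-1\right) \left(-18\right) + u{\left(6 \right)}\right) U{\left(-7,-5 \right)} = \left(\left(-1\right) \left(-18\right) + \frac{1}{5 + 6^{2}}\right) 4 = \left(18 + \frac{1}{5 + 36}\right) 4 = \left(18 + \frac{1}{41}\right) 4 = \frac{739}{41} \cdot 4 = \frac{2956}{41}$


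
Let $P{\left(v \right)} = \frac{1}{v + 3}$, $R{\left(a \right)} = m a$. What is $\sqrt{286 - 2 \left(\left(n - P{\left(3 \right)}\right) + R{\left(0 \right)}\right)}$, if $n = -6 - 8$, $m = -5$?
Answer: $\frac{\sqrt{2829}}{3} \approx 17.729$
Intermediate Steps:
$R{\left(a \right)} = - 5 a$
$n = -14$ ($n = -6 - 8 = -14$)
$P{\left(v \right)} = \frac{1}{3 + v}$
$\sqrt{286 - 2 \left(\left(n - P{\left(3 \right)}\right) + R{\left(0 \right)}\right)} = \sqrt{286 - 2 \left(\left(-14 - \frac{1}{3 + 3}\right) - 0\right)} = \sqrt{286 - 2 \left(\left(-14 - \frac{1}{6}\right) + 0\right)} = \sqrt{286 - 2 \left(- \frac{85}{6} + 0\right)} = \sqrt{286 - - \frac{85}{3}} = \sqrt{286 + \frac{85}{3}} = \sqrt{\frac{943}{3}} = \frac{\sqrt{2829}}{3}$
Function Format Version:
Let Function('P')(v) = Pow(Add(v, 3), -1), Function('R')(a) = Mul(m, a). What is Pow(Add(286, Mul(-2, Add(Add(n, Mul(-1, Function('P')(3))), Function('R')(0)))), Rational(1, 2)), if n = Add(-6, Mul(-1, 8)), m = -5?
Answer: Mul(Rational(1, 3), Pow(2829, Rational(1, 2))) ≈ 17.729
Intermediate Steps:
Function('R')(a) = Mul(-5, a)
n = -14 (n = Add(-6, -8) = -14)
Function('P')(v) = Pow(Add(3, v), -1)
Pow(Add(286, Mul(-2, Add(Add(n, Mul(-1, Function('P')(3))), Function('R')(0)))), Rational(1, 2)) = Pow(Add(286, Mul(-2, Add(Add(-14, Mul(-1, Pow(Add(3, 3), -1))), Mul(-5, 0)))), Rational(1, 2)) = Pow(Add(286, Mul(-2, Add(Add(-14, Mul(-1, Pow(6, -1))), 0))), Rational(1, 2)) = Pow(Add(286, Mul(-2, Add(Add(-14, Mul(-1, Rational(1, 6))), 0))), Rational(1, 2)) = Pow(Add(286, Mul(-2, Add(Add(-14, Rational(-1, 6)), 0))), Rational(1, 2)) = Pow(Add(286, Mul(-2, Add(Rational(-85, 6), 0))), Rational(1, 2)) = Pow(Add(286, Mul(-2, Rational(-85, 6))), Rational(1, 2)) = Pow(Add(286, Rational(85, 3)), Rational(1, 2)) = Pow(Rational(943, 3), Rational(1, 2)) = Mul(Rational(1, 3), Pow(2829, Rational(1, 2)))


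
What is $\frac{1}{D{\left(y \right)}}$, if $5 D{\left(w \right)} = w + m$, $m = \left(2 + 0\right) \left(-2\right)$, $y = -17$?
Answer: $- \frac{5}{21} \approx -0.2381$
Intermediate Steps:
$m = -4$ ($m = 2 \left(-2\right) = -4$)
$D{\left(w \right)} = - \frac{4}{5} + \frac{w}{5}$ ($D{\left(w \right)} = \frac{w - 4}{5} = \frac{-4 + w}{5} = - \frac{4}{5} + \frac{w}{5}$)
$\frac{1}{D{\left(y \right)}} = \frac{1}{- \frac{4}{5} + \frac{1}{5} \left(-17\right)} = \frac{1}{- \frac{4}{5} - \frac{17}{5}} = \frac{1}{- \frac{21}{5}} = - \frac{5}{21}$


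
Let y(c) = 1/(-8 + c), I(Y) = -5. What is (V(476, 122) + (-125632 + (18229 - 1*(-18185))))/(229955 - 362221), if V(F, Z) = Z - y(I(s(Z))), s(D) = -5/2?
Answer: 1158247/1719458 ≈ 0.67361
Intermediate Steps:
s(D) = -5/2 (s(D) = -5*1/2 = -5/2)
V(F, Z) = 1/13 + Z (V(F, Z) = Z - 1/(-8 - 5) = Z - 1/(-13) = Z - 1*(-1/13) = Z + 1/13 = 1/13 + Z)
(V(476, 122) + (-125632 + (18229 - 1*(-18185))))/(229955 - 362221) = ((1/13 + 122) + (-125632 + (18229 - 1*(-18185))))/(229955 - 362221) = (1587/13 + (-125632 + (18229 + 18185)))/(-132266) = (1587/13 + (-125632 + 36414))*(-1/132266) = (1587/13 - 89218)*(-1/132266) = -1158247/13*(-1/132266) = 1158247/1719458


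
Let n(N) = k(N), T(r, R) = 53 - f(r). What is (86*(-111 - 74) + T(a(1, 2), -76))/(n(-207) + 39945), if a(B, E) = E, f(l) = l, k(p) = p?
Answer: -15859/39738 ≈ -0.39909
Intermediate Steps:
T(r, R) = 53 - r
n(N) = N
(86*(-111 - 74) + T(a(1, 2), -76))/(n(-207) + 39945) = (86*(-111 - 74) + (53 - 1*2))/(-207 + 39945) = (86*(-185) + (53 - 2))/39738 = (-15910 + 51)*(1/39738) = -15859*1/39738 = -15859/39738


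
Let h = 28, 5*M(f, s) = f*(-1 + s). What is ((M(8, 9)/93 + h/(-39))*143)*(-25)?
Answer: 192940/93 ≈ 2074.6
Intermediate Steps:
M(f, s) = f*(-1 + s)/5 (M(f, s) = (f*(-1 + s))/5 = f*(-1 + s)/5)
((M(8, 9)/93 + h/(-39))*143)*(-25) = ((((⅕)*8*(-1 + 9))/93 + 28/(-39))*143)*(-25) = ((((⅕)*8*8)*(1/93) + 28*(-1/39))*143)*(-25) = (((64/5)*(1/93) - 28/39)*143)*(-25) = ((64/465 - 28/39)*143)*(-25) = -3508/6045*143*(-25) = -38588/465*(-25) = 192940/93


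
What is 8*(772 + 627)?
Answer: 11192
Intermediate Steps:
8*(772 + 627) = 8*1399 = 11192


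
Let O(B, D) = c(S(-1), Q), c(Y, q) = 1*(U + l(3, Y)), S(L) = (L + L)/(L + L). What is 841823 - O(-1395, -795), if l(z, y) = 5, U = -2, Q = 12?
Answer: 841820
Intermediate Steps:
S(L) = 1 (S(L) = (2*L)/((2*L)) = (2*L)*(1/(2*L)) = 1)
c(Y, q) = 3 (c(Y, q) = 1*(-2 + 5) = 1*3 = 3)
O(B, D) = 3
841823 - O(-1395, -795) = 841823 - 1*3 = 841823 - 3 = 841820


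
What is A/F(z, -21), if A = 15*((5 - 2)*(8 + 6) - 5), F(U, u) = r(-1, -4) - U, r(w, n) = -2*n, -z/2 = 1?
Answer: 111/2 ≈ 55.500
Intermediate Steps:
z = -2 (z = -2*1 = -2)
F(U, u) = 8 - U (F(U, u) = -2*(-4) - U = 8 - U)
A = 555 (A = 15*(3*14 - 5) = 15*(42 - 5) = 15*37 = 555)
A/F(z, -21) = 555/(8 - 1*(-2)) = 555/(8 + 2) = 555/10 = 555*(1/10) = 111/2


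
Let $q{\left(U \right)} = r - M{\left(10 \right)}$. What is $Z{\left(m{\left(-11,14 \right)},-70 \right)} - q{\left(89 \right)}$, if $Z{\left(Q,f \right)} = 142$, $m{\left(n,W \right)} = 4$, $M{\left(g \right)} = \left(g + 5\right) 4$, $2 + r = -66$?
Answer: $270$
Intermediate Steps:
$r = -68$ ($r = -2 - 66 = -68$)
$M{\left(g \right)} = 20 + 4 g$ ($M{\left(g \right)} = \left(5 + g\right) 4 = 20 + 4 g$)
$q{\left(U \right)} = -128$ ($q{\left(U \right)} = -68 - \left(20 + 4 \cdot 10\right) = -68 - \left(20 + 40\right) = -68 - 60 = -128$)
$Z{\left(m{\left(-11,14 \right)},-70 \right)} - q{\left(89 \right)} = 142 - -128 = 142 + 128 = 270$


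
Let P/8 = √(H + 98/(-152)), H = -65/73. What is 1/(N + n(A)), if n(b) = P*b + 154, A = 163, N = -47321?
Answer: -65420629/3089315418811 - 652*I*√11813079/3089315418811 ≈ -2.1176e-5 - 7.2538e-7*I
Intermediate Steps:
H = -65/73 (H = -65*1/73 = -65/73 ≈ -0.89041)
P = 4*I*√11813079/1387 (P = 8*√(-65/73 + 98/(-152)) = 8*√(-65/73 + 98*(-1/152)) = 8*√(-65/73 - 49/76) = 8*√(-8517/5548) = 8*(I*√11813079/2774) = 4*I*√11813079/1387 ≈ 9.9121*I)
n(b) = 154 + 4*I*b*√11813079/1387 (n(b) = (4*I*√11813079/1387)*b + 154 = 4*I*b*√11813079/1387 + 154 = 154 + 4*I*b*√11813079/1387)
1/(N + n(A)) = 1/(-47321 + (154 + (4/1387)*I*163*√11813079)) = 1/(-47321 + (154 + 652*I*√11813079/1387)) = 1/(-47167 + 652*I*√11813079/1387)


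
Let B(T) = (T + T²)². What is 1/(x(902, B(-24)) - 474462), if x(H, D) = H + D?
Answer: -1/168856 ≈ -5.9222e-6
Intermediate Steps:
x(H, D) = D + H
1/(x(902, B(-24)) - 474462) = 1/(((-24)²*(1 - 24)² + 902) - 474462) = 1/((576*(-23)² + 902) - 474462) = 1/((576*529 + 902) - 474462) = 1/((304704 + 902) - 474462) = 1/(305606 - 474462) = 1/(-168856) = -1/168856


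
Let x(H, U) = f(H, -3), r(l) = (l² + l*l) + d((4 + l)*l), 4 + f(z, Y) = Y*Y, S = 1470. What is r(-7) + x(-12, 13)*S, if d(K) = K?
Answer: 7469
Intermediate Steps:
f(z, Y) = -4 + Y² (f(z, Y) = -4 + Y*Y = -4 + Y²)
r(l) = 2*l² + l*(4 + l) (r(l) = (l² + l*l) + (4 + l)*l = (l² + l²) + l*(4 + l) = 2*l² + l*(4 + l))
x(H, U) = 5 (x(H, U) = -4 + (-3)² = -4 + 9 = 5)
r(-7) + x(-12, 13)*S = -7*(4 + 3*(-7)) + 5*1470 = -7*(4 - 21) + 7350 = -7*(-17) + 7350 = 119 + 7350 = 7469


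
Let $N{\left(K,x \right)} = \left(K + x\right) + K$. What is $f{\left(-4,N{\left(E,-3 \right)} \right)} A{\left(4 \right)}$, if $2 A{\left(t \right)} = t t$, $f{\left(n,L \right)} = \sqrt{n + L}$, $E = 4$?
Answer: $8$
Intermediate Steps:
$N{\left(K,x \right)} = x + 2 K$
$f{\left(n,L \right)} = \sqrt{L + n}$
$A{\left(t \right)} = \frac{t^{2}}{2}$ ($A{\left(t \right)} = \frac{t t}{2} = \frac{t^{2}}{2}$)
$f{\left(-4,N{\left(E,-3 \right)} \right)} A{\left(4 \right)} = \sqrt{\left(-3 + 2 \cdot 4\right) - 4} \frac{4^{2}}{2} = \sqrt{\left(-3 + 8\right) - 4} \cdot \frac{1}{2} \cdot 16 = \sqrt{5 - 4} \cdot 8 = \sqrt{1} \cdot 8 = 1 \cdot 8 = 8$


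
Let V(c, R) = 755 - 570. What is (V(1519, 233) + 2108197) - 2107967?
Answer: 415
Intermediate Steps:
V(c, R) = 185
(V(1519, 233) + 2108197) - 2107967 = (185 + 2108197) - 2107967 = 2108382 - 2107967 = 415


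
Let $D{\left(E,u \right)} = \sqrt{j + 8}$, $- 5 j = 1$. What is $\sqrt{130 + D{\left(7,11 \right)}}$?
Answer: $\frac{\sqrt{3250 + 5 \sqrt{195}}}{5} \approx 11.524$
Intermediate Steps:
$j = - \frac{1}{5}$ ($j = \left(- \frac{1}{5}\right) 1 = - \frac{1}{5} \approx -0.2$)
$D{\left(E,u \right)} = \frac{\sqrt{195}}{5}$ ($D{\left(E,u \right)} = \sqrt{- \frac{1}{5} + 8} = \sqrt{\frac{39}{5}} = \frac{\sqrt{195}}{5}$)
$\sqrt{130 + D{\left(7,11 \right)}} = \sqrt{130 + \frac{\sqrt{195}}{5}}$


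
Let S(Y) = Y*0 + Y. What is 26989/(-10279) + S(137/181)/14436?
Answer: -70518581701/26858163564 ≈ -2.6256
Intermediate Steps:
S(Y) = Y (S(Y) = 0 + Y = Y)
26989/(-10279) + S(137/181)/14436 = 26989/(-10279) + (137/181)/14436 = 26989*(-1/10279) + (137*(1/181))*(1/14436) = -26989/10279 + (137/181)*(1/14436) = -26989/10279 + 137/2612916 = -70518581701/26858163564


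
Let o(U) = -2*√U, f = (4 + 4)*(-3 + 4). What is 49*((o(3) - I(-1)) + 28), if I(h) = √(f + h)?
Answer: 1372 - 98*√3 - 49*√7 ≈ 1072.6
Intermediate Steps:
f = 8 (f = 8*1 = 8)
I(h) = √(8 + h)
49*((o(3) - I(-1)) + 28) = 49*((-2*√3 - √(8 - 1)) + 28) = 49*((-2*√3 - √7) + 28) = 49*((-√7 - 2*√3) + 28) = 49*(28 - √7 - 2*√3) = 1372 - 98*√3 - 49*√7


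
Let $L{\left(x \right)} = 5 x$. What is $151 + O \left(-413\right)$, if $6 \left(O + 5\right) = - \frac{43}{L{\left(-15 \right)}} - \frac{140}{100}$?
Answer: $\frac{511403}{225} \approx 2272.9$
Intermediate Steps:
$O = - \frac{1156}{225}$ ($O = -5 + \frac{- \frac{43}{5 \left(-15\right)} - \frac{140}{100}}{6} = -5 + \frac{- \frac{43}{-75} - \frac{7}{5}}{6} = -5 + \frac{\left(-43\right) \left(- \frac{1}{75}\right) - \frac{7}{5}}{6} = -5 + \frac{\frac{43}{75} - \frac{7}{5}}{6} = -5 + \frac{1}{6} \left(- \frac{62}{75}\right) = -5 - \frac{31}{225} = - \frac{1156}{225} \approx -5.1378$)
$151 + O \left(-413\right) = 151 - - \frac{477428}{225} = 151 + \frac{477428}{225} = \frac{511403}{225}$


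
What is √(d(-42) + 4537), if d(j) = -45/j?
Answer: √889462/14 ≈ 67.365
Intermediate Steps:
√(d(-42) + 4537) = √(-45/(-42) + 4537) = √(-45*(-1/42) + 4537) = √(15/14 + 4537) = √(63533/14) = √889462/14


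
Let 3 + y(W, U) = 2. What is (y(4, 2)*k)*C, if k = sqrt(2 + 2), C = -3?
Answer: 6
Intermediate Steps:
y(W, U) = -1 (y(W, U) = -3 + 2 = -1)
k = 2 (k = sqrt(4) = 2)
(y(4, 2)*k)*C = -1*2*(-3) = -2*(-3) = 6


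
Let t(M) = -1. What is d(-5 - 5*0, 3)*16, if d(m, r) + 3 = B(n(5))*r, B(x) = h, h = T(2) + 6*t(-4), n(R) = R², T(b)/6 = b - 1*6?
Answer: -1488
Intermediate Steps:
T(b) = -36 + 6*b (T(b) = 6*(b - 1*6) = 6*(b - 6) = 6*(-6 + b) = -36 + 6*b)
h = -30 (h = (-36 + 6*2) + 6*(-1) = (-36 + 12) - 6 = -24 - 6 = -30)
B(x) = -30
d(m, r) = -3 - 30*r
d(-5 - 5*0, 3)*16 = (-3 - 30*3)*16 = (-3 - 90)*16 = -93*16 = -1488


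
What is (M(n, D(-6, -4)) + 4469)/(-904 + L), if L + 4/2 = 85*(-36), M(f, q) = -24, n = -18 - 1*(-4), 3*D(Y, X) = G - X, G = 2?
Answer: -4445/3966 ≈ -1.1208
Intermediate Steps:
D(Y, X) = ⅔ - X/3 (D(Y, X) = (2 - X)/3 = ⅔ - X/3)
n = -14 (n = -18 + 4 = -14)
L = -3062 (L = -2 + 85*(-36) = -2 - 3060 = -3062)
(M(n, D(-6, -4)) + 4469)/(-904 + L) = (-24 + 4469)/(-904 - 3062) = 4445/(-3966) = 4445*(-1/3966) = -4445/3966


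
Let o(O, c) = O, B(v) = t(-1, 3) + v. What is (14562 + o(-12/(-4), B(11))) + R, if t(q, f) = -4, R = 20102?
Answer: 34667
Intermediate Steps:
B(v) = -4 + v
(14562 + o(-12/(-4), B(11))) + R = (14562 - 12/(-4)) + 20102 = (14562 - 12*(-¼)) + 20102 = (14562 + 3) + 20102 = 14565 + 20102 = 34667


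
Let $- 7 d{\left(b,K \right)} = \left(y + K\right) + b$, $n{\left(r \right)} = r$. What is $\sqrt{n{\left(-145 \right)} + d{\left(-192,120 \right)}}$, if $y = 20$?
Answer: $\frac{3 i \sqrt{749}}{7} \approx 11.729 i$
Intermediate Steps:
$d{\left(b,K \right)} = - \frac{20}{7} - \frac{K}{7} - \frac{b}{7}$ ($d{\left(b,K \right)} = - \frac{\left(20 + K\right) + b}{7} = - \frac{20 + K + b}{7} = - \frac{20}{7} - \frac{K}{7} - \frac{b}{7}$)
$\sqrt{n{\left(-145 \right)} + d{\left(-192,120 \right)}} = \sqrt{-145 - - \frac{52}{7}} = \sqrt{-145 + \frac{52}{7}} = \sqrt{- \frac{963}{7}} = \frac{3 i \sqrt{749}}{7}$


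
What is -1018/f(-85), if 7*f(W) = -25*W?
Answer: -7126/2125 ≈ -3.3534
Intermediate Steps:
f(W) = -25*W/7 (f(W) = (-25*W)/7 = -25*W/7)
-1018/f(-85) = -1018/((-25/7*(-85))) = -1018/2125/7 = -1018*7/2125 = -7126/2125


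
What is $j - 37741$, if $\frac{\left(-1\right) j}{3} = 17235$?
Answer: $-89446$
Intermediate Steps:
$j = -51705$ ($j = \left(-3\right) 17235 = -51705$)
$j - 37741 = -51705 - 37741 = -89446$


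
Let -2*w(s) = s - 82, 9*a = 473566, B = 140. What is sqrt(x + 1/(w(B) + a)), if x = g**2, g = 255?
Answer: 3*sqrt(1618527326828930)/473305 ≈ 255.00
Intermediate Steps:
a = 473566/9 (a = (1/9)*473566 = 473566/9 ≈ 52618.)
w(s) = 41 - s/2 (w(s) = -(s - 82)/2 = -(-82 + s)/2 = 41 - s/2)
x = 65025 (x = 255**2 = 65025)
sqrt(x + 1/(w(B) + a)) = sqrt(65025 + 1/((41 - 1/2*140) + 473566/9)) = sqrt(65025 + 1/((41 - 70) + 473566/9)) = sqrt(65025 + 1/(-29 + 473566/9)) = sqrt(65025 + 1/(473305/9)) = sqrt(65025 + 9/473305) = sqrt(30776657634/473305) = 3*sqrt(1618527326828930)/473305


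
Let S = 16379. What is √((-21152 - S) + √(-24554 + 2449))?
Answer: √(-37531 + I*√22105) ≈ 0.3837 + 193.73*I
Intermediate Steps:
√((-21152 - S) + √(-24554 + 2449)) = √((-21152 - 1*16379) + √(-24554 + 2449)) = √((-21152 - 16379) + √(-22105)) = √(-37531 + I*√22105)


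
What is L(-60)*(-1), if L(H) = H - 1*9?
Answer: 69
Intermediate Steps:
L(H) = -9 + H (L(H) = H - 9 = -9 + H)
L(-60)*(-1) = (-9 - 60)*(-1) = -69*(-1) = 69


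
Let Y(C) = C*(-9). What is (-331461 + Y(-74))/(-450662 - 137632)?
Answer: 36755/65366 ≈ 0.56229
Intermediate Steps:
Y(C) = -9*C
(-331461 + Y(-74))/(-450662 - 137632) = (-331461 - 9*(-74))/(-450662 - 137632) = (-331461 + 666)/(-588294) = -330795*(-1/588294) = 36755/65366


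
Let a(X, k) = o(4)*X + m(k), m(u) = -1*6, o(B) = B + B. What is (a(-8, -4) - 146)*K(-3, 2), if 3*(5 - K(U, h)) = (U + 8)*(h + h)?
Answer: 360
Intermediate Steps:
o(B) = 2*B
m(u) = -6
a(X, k) = -6 + 8*X (a(X, k) = (2*4)*X - 6 = 8*X - 6 = -6 + 8*X)
K(U, h) = 5 - 2*h*(8 + U)/3 (K(U, h) = 5 - (U + 8)*(h + h)/3 = 5 - (8 + U)*2*h/3 = 5 - 2*h*(8 + U)/3)
(a(-8, -4) - 146)*K(-3, 2) = ((-6 + 8*(-8)) - 146)*(5 - 16/3*2 - ⅔*(-3)*2) = ((-6 - 64) - 146)*(5 - 32/3 + 4) = (-70 - 146)*(-5/3) = -216*(-5/3) = 360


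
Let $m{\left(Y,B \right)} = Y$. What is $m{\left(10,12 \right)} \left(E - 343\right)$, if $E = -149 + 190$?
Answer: $-3020$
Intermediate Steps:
$E = 41$
$m{\left(10,12 \right)} \left(E - 343\right) = 10 \left(41 - 343\right) = 10 \left(-302\right) = -3020$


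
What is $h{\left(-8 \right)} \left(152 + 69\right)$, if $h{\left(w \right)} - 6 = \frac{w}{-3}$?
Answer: $\frac{5746}{3} \approx 1915.3$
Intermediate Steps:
$h{\left(w \right)} = 6 - \frac{w}{3}$ ($h{\left(w \right)} = 6 + \frac{w}{-3} = 6 + w \left(- \frac{1}{3}\right) = 6 - \frac{w}{3}$)
$h{\left(-8 \right)} \left(152 + 69\right) = \left(6 - - \frac{8}{3}\right) \left(152 + 69\right) = \left(6 + \frac{8}{3}\right) 221 = \frac{26}{3} \cdot 221 = \frac{5746}{3}$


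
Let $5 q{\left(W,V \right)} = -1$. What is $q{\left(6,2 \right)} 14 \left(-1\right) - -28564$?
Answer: $\frac{142834}{5} \approx 28567.0$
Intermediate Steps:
$q{\left(W,V \right)} = - \frac{1}{5}$ ($q{\left(W,V \right)} = \frac{1}{5} \left(-1\right) = - \frac{1}{5}$)
$q{\left(6,2 \right)} 14 \left(-1\right) - -28564 = \left(- \frac{1}{5}\right) 14 \left(-1\right) - -28564 = \left(- \frac{14}{5}\right) \left(-1\right) + 28564 = \frac{14}{5} + 28564 = \frac{142834}{5}$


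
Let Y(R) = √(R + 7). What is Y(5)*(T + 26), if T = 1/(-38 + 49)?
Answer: 574*√3/11 ≈ 90.382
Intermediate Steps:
Y(R) = √(7 + R)
T = 1/11 ≈ 0.090909
Y(5)*(T + 26) = √(7 + 5)*(1/11 + 26) = √12*(287/11) = (2*√3)*(287/11) = 574*√3/11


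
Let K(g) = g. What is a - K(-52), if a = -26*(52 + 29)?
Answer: -2054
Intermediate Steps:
a = -2106 (a = -26*81 = -2106)
a - K(-52) = -2106 - 1*(-52) = -2106 + 52 = -2054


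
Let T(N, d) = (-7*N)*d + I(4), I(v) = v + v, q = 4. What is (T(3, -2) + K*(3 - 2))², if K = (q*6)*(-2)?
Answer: 4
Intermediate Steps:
I(v) = 2*v
T(N, d) = 8 - 7*N*d (T(N, d) = (-7*N)*d + 2*4 = -7*N*d + 8 = 8 - 7*N*d)
K = -48 (K = (4*6)*(-2) = 24*(-2) = -48)
(T(3, -2) + K*(3 - 2))² = ((8 - 7*3*(-2)) - 48*(3 - 2))² = ((8 + 42) - 48*1)² = (50 - 48)² = 2² = 4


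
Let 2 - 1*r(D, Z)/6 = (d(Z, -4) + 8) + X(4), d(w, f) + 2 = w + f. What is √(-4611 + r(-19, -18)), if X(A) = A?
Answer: 3*I*√503 ≈ 67.283*I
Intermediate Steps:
d(w, f) = -2 + f + w (d(w, f) = -2 + (w + f) = -2 + (f + w) = -2 + f + w)
r(D, Z) = -24 - 6*Z (r(D, Z) = 12 - 6*(((-2 - 4 + Z) + 8) + 4) = 12 - 6*(((-6 + Z) + 8) + 4) = 12 - 6*((2 + Z) + 4) = 12 - 6*(6 + Z) = 12 + (-36 - 6*Z) = -24 - 6*Z)
√(-4611 + r(-19, -18)) = √(-4611 + (-24 - 6*(-18))) = √(-4611 + (-24 + 108)) = √(-4611 + 84) = √(-4527) = 3*I*√503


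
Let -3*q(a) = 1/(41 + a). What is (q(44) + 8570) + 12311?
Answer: 5324654/255 ≈ 20881.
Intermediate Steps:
q(a) = -1/(3*(41 + a))
(q(44) + 8570) + 12311 = (-1/(123 + 3*44) + 8570) + 12311 = (-1/(123 + 132) + 8570) + 12311 = (-1/255 + 8570) + 12311 = 2185349/255 + 12311 = 5324654/255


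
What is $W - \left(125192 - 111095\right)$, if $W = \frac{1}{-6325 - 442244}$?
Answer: $- \frac{6323477194}{448569} \approx -14097.0$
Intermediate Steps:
$W = - \frac{1}{448569}$ ($W = \frac{1}{-448569} = - \frac{1}{448569} \approx -2.2293 \cdot 10^{-6}$)
$W - \left(125192 - 111095\right) = - \frac{1}{448569} - \left(125192 - 111095\right) = - \frac{1}{448569} - 14097 = - \frac{6323477194}{448569}$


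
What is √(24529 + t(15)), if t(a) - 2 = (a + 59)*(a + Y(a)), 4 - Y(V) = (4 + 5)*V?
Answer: √15947 ≈ 126.28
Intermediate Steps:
Y(V) = 4 - 9*V (Y(V) = 4 - (4 + 5)*V = 4 - 9*V)
t(a) = 2 + (4 - 8*a)*(59 + a) (t(a) = 2 + (a + 59)*(a + (4 - 9*a)) = 2 + (59 + a)*(4 - 8*a) = 2 + (4 - 8*a)*(59 + a))
√(24529 + t(15)) = √(24529 + (238 - 468*15 - 8*15²)) = √(24529 + (238 - 7020 - 8*225)) = √(24529 + (238 - 7020 - 1800)) = √(24529 - 8582) = √15947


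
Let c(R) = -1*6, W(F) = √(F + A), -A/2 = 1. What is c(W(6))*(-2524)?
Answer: 15144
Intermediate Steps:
A = -2 (A = -2*1 = -2)
W(F) = √(-2 + F) (W(F) = √(F - 2) = √(-2 + F))
c(R) = -6
c(W(6))*(-2524) = -6*(-2524) = 15144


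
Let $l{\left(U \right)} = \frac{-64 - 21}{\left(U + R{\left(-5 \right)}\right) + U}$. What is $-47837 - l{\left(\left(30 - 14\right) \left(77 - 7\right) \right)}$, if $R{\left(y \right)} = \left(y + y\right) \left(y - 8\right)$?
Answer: $- \frac{22674721}{474} \approx -47837.0$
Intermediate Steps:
$R{\left(y \right)} = 2 y \left(-8 + y\right)$
$l{\left(U \right)} = - \frac{85}{130 + 2 U}$ ($l{\left(U \right)} = \frac{-64 - 21}{\left(U + 2 \left(-5\right) \left(-8 - 5\right)\right) + U} = - \frac{85}{\left(U + 2 \left(-5\right) \left(-13\right)\right) + U} = - \frac{85}{\left(U + 130\right) + U} = - \frac{85}{\left(130 + U\right) + U} = - \frac{85}{130 + 2 U}$)
$-47837 - l{\left(\left(30 - 14\right) \left(77 - 7\right) \right)} = -47837 - - \frac{85}{130 + 2 \left(30 - 14\right) \left(77 - 7\right)} = -47837 - - \frac{85}{130 + 2 \cdot 16 \cdot 70} = -47837 - - \frac{85}{130 + 2 \cdot 1120} = -47837 - - \frac{85}{130 + 2240} = -47837 - - \frac{85}{2370} = -47837 - \left(-85\right) \frac{1}{2370} = -47837 - - \frac{17}{474} = -47837 + \frac{17}{474} = - \frac{22674721}{474}$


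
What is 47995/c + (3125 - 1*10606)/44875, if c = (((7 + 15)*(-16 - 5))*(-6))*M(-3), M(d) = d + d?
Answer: -2278199617/746361000 ≈ -3.0524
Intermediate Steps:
M(d) = 2*d
c = -16632 (c = (((7 + 15)*(-16 - 5))*(-6))*(2*(-3)) = ((22*(-21))*(-6))*(-6) = -462*(-6)*(-6) = 2772*(-6) = -16632)
47995/c + (3125 - 1*10606)/44875 = 47995/(-16632) + (3125 - 1*10606)/44875 = 47995*(-1/16632) + (3125 - 10606)*(1/44875) = -47995/16632 - 7481*1/44875 = -47995/16632 - 7481/44875 = -2278199617/746361000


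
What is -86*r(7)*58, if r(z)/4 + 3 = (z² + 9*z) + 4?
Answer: -2254576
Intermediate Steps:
r(z) = 4 + 4*z² + 36*z (r(z) = -12 + 4*((z² + 9*z) + 4) = -12 + 4*(4 + z² + 9*z) = -12 + (16 + 4*z² + 36*z) = 4 + 4*z² + 36*z)
-86*r(7)*58 = -86*(4 + 4*7² + 36*7)*58 = -86*(4 + 4*49 + 252)*58 = -86*(4 + 196 + 252)*58 = -86*452*58 = -38872*58 = -2254576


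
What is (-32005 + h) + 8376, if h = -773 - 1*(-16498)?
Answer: -7904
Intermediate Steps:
h = 15725 (h = -773 + 16498 = 15725)
(-32005 + h) + 8376 = (-32005 + 15725) + 8376 = -16280 + 8376 = -7904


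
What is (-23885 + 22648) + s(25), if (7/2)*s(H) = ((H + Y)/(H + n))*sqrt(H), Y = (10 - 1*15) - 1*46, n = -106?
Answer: -701119/567 ≈ -1236.5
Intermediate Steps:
Y = -51 (Y = (10 - 15) - 46 = -5 - 46 = -51)
s(H) = 2*sqrt(H)*(-51 + H)/(7*(-106 + H)) (s(H) = 2*(((H - 51)/(H - 106))*sqrt(H))/7 = 2*(((-51 + H)/(-106 + H))*sqrt(H))/7 = 2*(sqrt(H)*(-51 + H)/(-106 + H))/7 = 2*sqrt(H)*(-51 + H)/(7*(-106 + H)))
(-23885 + 22648) + s(25) = (-23885 + 22648) + 2*sqrt(25)*(-51 + 25)/(7*(-106 + 25)) = -1237 + (2/7)*5*(-26)/(-81) = -1237 + (2/7)*5*(-1/81)*(-26) = -1237 + 260/567 = -701119/567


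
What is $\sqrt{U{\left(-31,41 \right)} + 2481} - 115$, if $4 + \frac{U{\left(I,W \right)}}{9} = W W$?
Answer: $-115 + \sqrt{17574} \approx 17.567$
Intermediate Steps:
$U{\left(I,W \right)} = -36 + 9 W^{2}$ ($U{\left(I,W \right)} = -36 + 9 W W = -36 + 9 W^{2}$)
$\sqrt{U{\left(-31,41 \right)} + 2481} - 115 = \sqrt{\left(-36 + 9 \cdot 41^{2}\right) + 2481} - 115 = \sqrt{\left(-36 + 9 \cdot 1681\right) + 2481} - 115 = \sqrt{\left(-36 + 15129\right) + 2481} - 115 = \sqrt{15093 + 2481} - 115 = \sqrt{17574} - 115 = -115 + \sqrt{17574}$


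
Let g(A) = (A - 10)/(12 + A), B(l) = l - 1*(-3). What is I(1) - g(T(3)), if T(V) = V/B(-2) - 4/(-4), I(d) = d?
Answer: 11/8 ≈ 1.3750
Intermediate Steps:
B(l) = 3 + l (B(l) = l + 3 = 3 + l)
T(V) = 1 + V (T(V) = V/(3 - 2) - 4/(-4) = V/1 - 4*(-¼) = V*1 + 1 = V + 1 = 1 + V)
g(A) = (-10 + A)/(12 + A)
I(1) - g(T(3)) = 1 - (-10 + (1 + 3))/(12 + (1 + 3)) = 1 - (-10 + 4)/(12 + 4) = 1 - (-6)/16 = 1 - 1*(-3/8) = 1 + 3/8 = 11/8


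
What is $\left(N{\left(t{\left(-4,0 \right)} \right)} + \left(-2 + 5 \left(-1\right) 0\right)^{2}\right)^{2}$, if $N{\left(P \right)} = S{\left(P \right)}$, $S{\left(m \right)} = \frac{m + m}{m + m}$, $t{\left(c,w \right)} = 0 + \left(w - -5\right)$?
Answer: $25$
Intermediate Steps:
$t{\left(c,w \right)} = 5 + w$ ($t{\left(c,w \right)} = 0 + \left(w + 5\right) = 0 + \left(5 + w\right) = 5 + w$)
$S{\left(m \right)} = 1$ ($S{\left(m \right)} = \frac{2 m}{2 m} = 2 m \frac{1}{2 m} = 1$)
$N{\left(P \right)} = 1$
$\left(N{\left(t{\left(-4,0 \right)} \right)} + \left(-2 + 5 \left(-1\right) 0\right)^{2}\right)^{2} = \left(1 + \left(-2 + 5 \left(-1\right) 0\right)^{2}\right)^{2} = \left(1 + \left(-2 - 0\right)^{2}\right)^{2} = \left(1 + \left(-2 + 0\right)^{2}\right)^{2} = \left(1 + \left(-2\right)^{2}\right)^{2} = \left(1 + 4\right)^{2} = 5^{2} = 25$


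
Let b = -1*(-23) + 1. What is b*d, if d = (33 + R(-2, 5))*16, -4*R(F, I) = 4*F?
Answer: 13440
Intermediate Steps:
R(F, I) = -F
b = 24 (b = 23 + 1 = 24)
d = 560 (d = (33 - 1*(-2))*16 = (33 + 2)*16 = 35*16 = 560)
b*d = 24*560 = 13440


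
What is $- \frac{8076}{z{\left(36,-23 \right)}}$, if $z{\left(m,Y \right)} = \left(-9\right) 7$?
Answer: $\frac{2692}{21} \approx 128.19$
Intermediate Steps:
$z{\left(m,Y \right)} = -63$
$- \frac{8076}{z{\left(36,-23 \right)}} = - \frac{8076}{-63} = \left(-8076\right) \left(- \frac{1}{63}\right) = \frac{2692}{21}$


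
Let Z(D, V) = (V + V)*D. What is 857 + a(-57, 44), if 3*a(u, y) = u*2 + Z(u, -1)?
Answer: 857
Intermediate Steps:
Z(D, V) = 2*D*V (Z(D, V) = (2*V)*D = 2*D*V)
a(u, y) = 0 (a(u, y) = (u*2 + 2*u*(-1))/3 = (2*u - 2*u)/3 = (1/3)*0 = 0)
857 + a(-57, 44) = 857 + 0 = 857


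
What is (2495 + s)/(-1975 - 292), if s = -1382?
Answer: -1113/2267 ≈ -0.49096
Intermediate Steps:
(2495 + s)/(-1975 - 292) = (2495 - 1382)/(-1975 - 292) = 1113/(-2267) = 1113*(-1/2267) = -1113/2267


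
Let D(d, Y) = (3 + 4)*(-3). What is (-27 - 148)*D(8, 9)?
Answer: 3675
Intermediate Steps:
D(d, Y) = -21 (D(d, Y) = 7*(-3) = -21)
(-27 - 148)*D(8, 9) = (-27 - 148)*(-21) = -175*(-21) = 3675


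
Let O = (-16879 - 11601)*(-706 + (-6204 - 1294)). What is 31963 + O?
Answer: 233681883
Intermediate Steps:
O = 233649920 (O = -28480*(-706 - 7498) = -28480*(-8204) = 233649920)
31963 + O = 31963 + 233649920 = 233681883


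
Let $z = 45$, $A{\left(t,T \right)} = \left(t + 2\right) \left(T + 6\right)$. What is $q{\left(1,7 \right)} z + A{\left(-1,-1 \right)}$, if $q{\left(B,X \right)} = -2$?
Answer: $-85$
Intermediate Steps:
$A{\left(t,T \right)} = \left(2 + t\right) \left(6 + T\right)$
$q{\left(1,7 \right)} z + A{\left(-1,-1 \right)} = \left(-2\right) 45 + \left(12 + 2 \left(-1\right) + 6 \left(-1\right) - -1\right) = -90 + \left(12 - 2 - 6 + 1\right) = -90 + 5 = -85$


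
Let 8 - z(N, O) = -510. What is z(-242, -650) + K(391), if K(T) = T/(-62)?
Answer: 31725/62 ≈ 511.69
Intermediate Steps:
K(T) = -T/62 (K(T) = T*(-1/62) = -T/62)
z(N, O) = 518 (z(N, O) = 8 - 1*(-510) = 8 + 510 = 518)
z(-242, -650) + K(391) = 518 - 1/62*391 = 518 - 391/62 = 31725/62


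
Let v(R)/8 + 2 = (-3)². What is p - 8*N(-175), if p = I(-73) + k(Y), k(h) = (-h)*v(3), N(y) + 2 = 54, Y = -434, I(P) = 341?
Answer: 24229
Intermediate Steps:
v(R) = 56 (v(R) = -16 + 8*(-3)² = -16 + 8*9 = -16 + 72 = 56)
N(y) = 52 (N(y) = -2 + 54 = 52)
k(h) = -56*h (k(h) = -h*56 = -56*h)
p = 24645 (p = 341 - 56*(-434) = 341 + 24304 = 24645)
p - 8*N(-175) = 24645 - 8*52 = 24645 - 1*416 = 24645 - 416 = 24229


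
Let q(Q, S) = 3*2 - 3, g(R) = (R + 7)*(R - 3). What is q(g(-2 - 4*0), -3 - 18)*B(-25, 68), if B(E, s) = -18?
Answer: -54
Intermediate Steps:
g(R) = (-3 + R)*(7 + R) (g(R) = (7 + R)*(-3 + R) = (-3 + R)*(7 + R))
q(Q, S) = 3 (q(Q, S) = 6 - 3 = 3)
q(g(-2 - 4*0), -3 - 18)*B(-25, 68) = 3*(-18) = -54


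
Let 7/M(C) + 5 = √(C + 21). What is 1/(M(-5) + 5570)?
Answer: 1/5563 ≈ 0.00017976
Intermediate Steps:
M(C) = 7/(-5 + √(21 + C)) (M(C) = 7/(-5 + √(C + 21)) = 7/(-5 + √(21 + C)))
1/(M(-5) + 5570) = 1/(7/(-5 + √(21 - 5)) + 5570) = 1/(7/(-5 + √16) + 5570) = 1/(7/(-5 + 4) + 5570) = 1/(7/(-1) + 5570) = 1/(7*(-1) + 5570) = 1/(-7 + 5570) = 1/5563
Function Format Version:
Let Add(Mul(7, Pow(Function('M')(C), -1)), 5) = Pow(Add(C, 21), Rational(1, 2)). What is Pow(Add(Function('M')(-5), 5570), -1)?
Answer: Rational(1, 5563) ≈ 0.00017976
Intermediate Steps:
Function('M')(C) = Mul(7, Pow(Add(-5, Pow(Add(21, C), Rational(1, 2))), -1)) (Function('M')(C) = Mul(7, Pow(Add(-5, Pow(Add(C, 21), Rational(1, 2))), -1)) = Mul(7, Pow(Add(-5, Pow(Add(21, C), Rational(1, 2))), -1)))
Pow(Add(Function('M')(-5), 5570), -1) = Pow(Add(Mul(7, Pow(Add(-5, Pow(Add(21, -5), Rational(1, 2))), -1)), 5570), -1) = Pow(Add(Mul(7, Pow(Add(-5, Pow(16, Rational(1, 2))), -1)), 5570), -1) = Pow(Add(Mul(7, Pow(Add(-5, 4), -1)), 5570), -1) = Pow(Add(Mul(7, Pow(-1, -1)), 5570), -1) = Pow(Add(Mul(7, -1), 5570), -1) = Pow(Add(-7, 5570), -1) = Pow(5563, -1) = Rational(1, 5563)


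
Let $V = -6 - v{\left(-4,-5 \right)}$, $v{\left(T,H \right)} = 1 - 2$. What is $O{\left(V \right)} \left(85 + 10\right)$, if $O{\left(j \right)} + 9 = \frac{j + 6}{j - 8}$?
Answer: $- \frac{11210}{13} \approx -862.31$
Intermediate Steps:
$v{\left(T,H \right)} = -1$
$V = -5$ ($V = -6 - -1 = -6 + 1 = -5$)
$O{\left(j \right)} = -9 + \frac{6 + j}{-8 + j}$ ($O{\left(j \right)} = -9 + \frac{j + 6}{j - 8} = -9 + \frac{6 + j}{-8 + j}$)
$O{\left(V \right)} \left(85 + 10\right) = \frac{2 \left(39 - -20\right)}{-8 - 5} \left(85 + 10\right) = \frac{2 \left(39 + 20\right)}{-13} \cdot 95 = 2 \left(- \frac{1}{13}\right) 59 \cdot 95 = \left(- \frac{118}{13}\right) 95 = - \frac{11210}{13}$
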